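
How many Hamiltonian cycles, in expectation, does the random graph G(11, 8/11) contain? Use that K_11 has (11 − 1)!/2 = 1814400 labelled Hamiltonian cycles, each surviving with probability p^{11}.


K_11 has (11 − 1)!/2 = 1814400 labelled Hamiltonian cycles.
For each such Hamiltonian cycle H, let X_H = 1 if all 11 edges of H are present in G. Then P[X_H = 1] = p^{11} = (8/11)^{11} = 8589934592/285311670611.
Summing the indicators: E[X] = Σ_H E[X_H] = 1814400 · p^{11} = 1814400 · 8589934592/285311670611 = 15585577323724800/285311670611.
Numerically: E[X] ≈ 54626.5.

E[X] = 1814400 · (8/11)^{11} = 15585577323724800/285311670611 ≈ 54626.5.


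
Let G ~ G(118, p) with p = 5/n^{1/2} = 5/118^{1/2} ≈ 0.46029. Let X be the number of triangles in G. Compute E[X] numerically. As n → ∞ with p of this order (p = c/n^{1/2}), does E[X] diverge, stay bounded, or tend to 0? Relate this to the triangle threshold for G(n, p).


Number of potential triangles: C(118, 3) = 266916.
Each occurs with probability p³ ≈ (0.46029)³ ≈ 9.7518498e-02.
By linearity: E[X] = C(118, 3)·p³ ≈ 266916 · 9.7518498e-02 ≈ 26029.24732.
Since α = 1/2 < 1, p = c/n^{1/2} ≫ 1/n is above the triangle threshold p ~ 1/n. Asymptotically E[X] ~ (c³/6)·n^{3(1−α)} = (5³/6)·n^{1.5} → ∞; triangles are abundant w.h.p.

E[X] ≈ 26029.24732; in regime p = Θ(1/n^{1/2}) E[X] diverges (above the triangle threshold p ~ 1/n).


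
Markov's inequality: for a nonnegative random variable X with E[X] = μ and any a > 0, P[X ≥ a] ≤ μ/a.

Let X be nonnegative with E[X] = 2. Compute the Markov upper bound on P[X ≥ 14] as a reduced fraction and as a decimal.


μ = E[X] = 2, a = 14.
Markov: P[X ≥ 14] ≤ μ/a = (2)/14 = 1/7.
Numerically: ≈ 0.143.
(Since a = 14 > μ = 2.000, the bound 1/7 is < 1 and informative.)

P[X ≥ 14] ≤ 1/7 ≈ 0.143.


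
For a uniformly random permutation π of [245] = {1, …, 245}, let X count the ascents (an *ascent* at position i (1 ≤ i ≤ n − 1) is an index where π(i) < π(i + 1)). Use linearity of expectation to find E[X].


Write X = Σ X_I over i = 1, …, 244, with X_I the indicator of one ascent.
There are 244 indicators.
For each fixed i, the pair (π(i), π(i+1)) is a uniformly random ordered pair of distinct values from {1, …, 245}; by symmetry P[π(i) < π(i+1)] = 1/2.
By linearity: E[X] = 244 · (1/2) = (245 − 1) · (1/2) = 122 ≈ 122.000.

E[X] = 122 = 122.000.


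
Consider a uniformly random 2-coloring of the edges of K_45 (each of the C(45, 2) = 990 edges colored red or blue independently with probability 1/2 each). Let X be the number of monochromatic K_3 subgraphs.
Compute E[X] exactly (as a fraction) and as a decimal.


Let X = Σ_S X_S over the C(45, 3) = 14190 subsets S of size 3, where X_S = 1 if the K_3 on S is monochromatic.
For a fixed S, the K_3 on S has C(3, 2) = 3 edges. P[all 3 edges red] = (1/2)^3, and likewise for blue, so P[monochromatic] = 2·(1/2)^3 = 2^{1 − 3} = 1/4.
By linearity of expectation: E[X] = C(45, 3) · 2^{1 − 3} = 14190 · 1/4 = 7095/2.
Numerically: E[X] ≈ 3547.500.

E[X] = C(45,3)·2^(1−C(3,2)) = 7095/2 ≈ 3547.500.


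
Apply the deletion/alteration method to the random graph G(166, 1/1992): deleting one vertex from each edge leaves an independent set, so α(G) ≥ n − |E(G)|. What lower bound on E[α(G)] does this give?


E[|E(G)|] = C(166, 2)·p = 13695 · (1/1992) = 55/8.
E[α(G)] ≥ n − E[|E(G)|] = 166 − 55/8 = 1273/8.
Numerically: ≈ 159.12500.
(This is only a lower bound; the true E[α(G)] may be larger.)

E[α(G)] ≥ 1273/8 ≈ 159.12500.


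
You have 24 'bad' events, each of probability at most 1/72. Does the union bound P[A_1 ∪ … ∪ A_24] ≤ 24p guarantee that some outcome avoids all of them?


Union bound: P[∪_{i=1}^{24} A_i] ≤ Σ_i P[A_i] ≤ 24·p = 24·(1/72) = 1/3.
Numerically: 1/3 ≈ 0.33333.
Is 1/3 < 1? YES.
Since P[∪ A_i] ≤ 1/3 < 1, the complement has P[∩ A_i^c] ≥ 1 − 1/3 = 2/3 > 0, so some outcome avoids every A_i.

24·p = 1/3 ≈ 0.33333; existence CERTIFIED by the union bound.


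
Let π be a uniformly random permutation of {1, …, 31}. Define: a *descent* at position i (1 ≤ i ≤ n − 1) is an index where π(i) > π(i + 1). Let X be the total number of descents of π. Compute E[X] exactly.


Write X = Σ X_I over i = 1, …, 30, with X_I the indicator of one descent.
There are 30 indicators.
For each fixed i, the pair (π(i), π(i+1)) is a uniformly random ordered pair of distinct values from {1, …, 31}; by symmetry P[π(i) > π(i+1)] = 1/2.
By linearity: E[X] = 30 · (1/2) = (31 − 1) · (1/2) = 15 ≈ 15.0000.

E[X] = 15 = 15.0000.


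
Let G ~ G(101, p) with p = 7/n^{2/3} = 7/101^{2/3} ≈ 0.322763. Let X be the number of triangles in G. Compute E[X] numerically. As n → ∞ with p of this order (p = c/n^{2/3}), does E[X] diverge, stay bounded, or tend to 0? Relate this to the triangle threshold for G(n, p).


Number of potential triangles: C(101, 3) = 166650.
Each occurs with probability p³ ≈ (0.322763)³ ≈ 3.36241545e-02.
By linearity: E[X] = C(101, 3)·p³ ≈ 166650 · 3.36241545e-02 ≈ 5603.465347.
Since α = 2/3 < 1, p = c/n^{2/3} ≫ 1/n is above the triangle threshold p ~ 1/n. Asymptotically E[X] ~ (c³/6)·n^{3(1−α)} = (7³/6)·n^{1} → ∞; triangles are abundant w.h.p.

E[X] ≈ 5603.465347; in regime p = Θ(1/n^{2/3}) E[X] diverges (above the triangle threshold p ~ 1/n).


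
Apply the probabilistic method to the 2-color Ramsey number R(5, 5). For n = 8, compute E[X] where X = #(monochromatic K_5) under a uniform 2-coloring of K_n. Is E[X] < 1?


E[X] = C(8, 5) · 2^{1 − 10} = 56 · 2^{−9} = 56/512.
As a reduced fraction: E[X] = 7/64 ≈ 0.1094.
Is E[X] < 1? YES.
Since E[X] < 1, there exists a 2-coloring of K_{8} with no monochromatic K_5; hence R(5, 5) > 8.

E[X] = 7/64 ≈ 0.1094; E[X] < 1, so R(5, 5) > 8.


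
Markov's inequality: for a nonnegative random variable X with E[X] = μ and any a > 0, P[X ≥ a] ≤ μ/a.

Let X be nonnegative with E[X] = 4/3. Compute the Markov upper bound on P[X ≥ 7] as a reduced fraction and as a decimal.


μ = E[X] = 4/3, a = 7.
Markov: P[X ≥ 7] ≤ μ/a = (4/3)/7 = 4/21.
Numerically: ≈ 0.19048.
(Since a = 7 > μ = 1.33333, the bound 4/21 is < 1 and informative.)

P[X ≥ 7] ≤ 4/21 ≈ 0.19048.


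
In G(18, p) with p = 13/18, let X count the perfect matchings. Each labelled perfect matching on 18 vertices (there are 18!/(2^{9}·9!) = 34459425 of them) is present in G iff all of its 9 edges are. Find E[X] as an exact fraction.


K_18 has 18!/(2^{9}·9!) = 34459425 labelled perfect matchings.
For each such perfect matching H, let X_H = 1 if all 9 edges of H are present in G. Then P[X_H = 1] = p^{9} = (13/18)^{9} = 10604499373/198359290368.
By linearity of expectation: E[X] = Σ_H E[X_H] = 34459425 · p^{9} = 34459425 · 10604499373/198359290368 = 4511419145758525/2448880128.
Numerically: E[X] ≈ 1.842e+06.

E[X] = 34459425 · (13/18)^{9} = 4511419145758525/2448880128 ≈ 1.842e+06.


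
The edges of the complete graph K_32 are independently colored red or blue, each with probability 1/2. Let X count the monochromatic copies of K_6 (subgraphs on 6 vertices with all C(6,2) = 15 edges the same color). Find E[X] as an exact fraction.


Let X = Σ_S X_S over the C(32, 6) = 906192 subsets S of size 6, where X_S = 1 if the K_6 on S is monochromatic.
For a fixed S, the K_6 on S has C(6, 2) = 15 edges. P[all 15 edges red] = (1/2)^15, and likewise for blue, so P[monochromatic] = 2·(1/2)^15 = 2^{1 − 15} = 1/16384.
By linearity: E[X] = C(32, 6) · 2^{1 − 15} = 906192 · 1/16384 = 56637/1024.
Numerically: E[X] ≈ 55.30957.

E[X] = C(32,6)·2^(1−C(6,2)) = 56637/1024 ≈ 55.30957.


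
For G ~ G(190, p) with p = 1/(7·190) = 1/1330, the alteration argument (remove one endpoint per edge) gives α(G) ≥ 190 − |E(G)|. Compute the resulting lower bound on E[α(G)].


E[|E(G)|] = C(190, 2)·p = 17955 · (1/1330) = 27/2.
E[α(G)] ≥ n − E[|E(G)|] = 190 − 27/2 = 353/2.
Numerically: ≈ 176.5000.
(This is only a lower bound; the true E[α(G)] may be larger.)

E[α(G)] ≥ 353/2 ≈ 176.5000.


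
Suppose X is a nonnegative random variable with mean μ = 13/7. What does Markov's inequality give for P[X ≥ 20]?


μ = E[X] = 13/7, a = 20.
Markov: P[X ≥ 20] ≤ μ/a = (13/7)/20 = 13/140.
Numerically: ≈ 0.0929.
(Since a = 20 > μ = 1.8571, the bound 13/140 is < 1 and informative.)

P[X ≥ 20] ≤ 13/140 ≈ 0.0929.


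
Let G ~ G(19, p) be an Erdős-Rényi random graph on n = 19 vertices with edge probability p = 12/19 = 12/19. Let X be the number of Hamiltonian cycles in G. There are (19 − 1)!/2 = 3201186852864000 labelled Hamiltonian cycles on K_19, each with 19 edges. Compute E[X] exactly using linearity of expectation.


K_19 has (19 − 1)!/2 = 3201186852864000 labelled Hamiltonian cycles.
For each such Hamiltonian cycle H, let X_H = 1 if all 19 edges of H are present in G. Then P[X_H = 1] = p^{19} = (12/19)^{19} = 319479999370622926848/1978419655660313589123979.
Summing the indicators: E[X] = Σ_H E[X_H] = 3201186852864000 · p^{19} = 3201186852864000 · 319479999370622926848/1978419655660313589123979 = 1022715173738237107931793611292672000/1978419655660313589123979.
Numerically: E[X] ≈ 5.17e+11.

E[X] = 3201186852864000 · (12/19)^{19} = 1022715173738237107931793611292672000/1978419655660313589123979 ≈ 5.17e+11.


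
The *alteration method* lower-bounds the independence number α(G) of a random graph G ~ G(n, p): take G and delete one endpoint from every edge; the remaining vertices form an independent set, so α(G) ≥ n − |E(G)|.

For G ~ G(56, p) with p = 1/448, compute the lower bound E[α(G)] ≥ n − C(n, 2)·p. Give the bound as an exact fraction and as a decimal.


E[|E(G)|] = C(56, 2)·p = 1540 · (1/448) = 55/16.
E[α(G)] ≥ n − E[|E(G)|] = 56 − 55/16 = 841/16.
Numerically: ≈ 52.56250.
(This is only a lower bound; the true E[α(G)] may be larger.)

E[α(G)] ≥ 841/16 ≈ 52.56250.


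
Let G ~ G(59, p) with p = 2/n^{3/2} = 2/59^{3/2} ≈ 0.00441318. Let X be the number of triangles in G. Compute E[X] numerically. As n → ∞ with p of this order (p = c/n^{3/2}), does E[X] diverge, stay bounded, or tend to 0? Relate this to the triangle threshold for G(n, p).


Number of potential triangles: C(59, 3) = 32509.
Each occurs with probability p³ ≈ (0.00441318)³ ≈ 8.59519897e-08.
By linearity: E[X] = C(59, 3)·p³ ≈ 32509 · 8.59519897e-08 ≈ 0.002794.
Since α = 3/2 > 1, p = c/n^{3/2} = o(1/n) is below the triangle threshold p ~ 1/n. Asymptotically E[X] ~ (c³/6)·n^{3(1−α)} = (2³/6)·n^{-1.5} → 0, so by Markov's inequality G has no triangles w.h.p.

E[X] ≈ 0.002794; in regime p = Θ(1/n^{3/2}) E[X] tends to 0 (below the triangle threshold p ~ 1/n).


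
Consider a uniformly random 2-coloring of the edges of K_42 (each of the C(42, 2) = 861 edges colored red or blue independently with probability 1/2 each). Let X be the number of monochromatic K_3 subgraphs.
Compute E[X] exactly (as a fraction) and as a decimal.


Let X = Σ_S X_S over the C(42, 3) = 11480 subsets S of size 3, where X_S = 1 if the K_3 on S is monochromatic.
For a fixed S, the K_3 on S has C(3, 2) = 3 edges. P[all 3 edges red] = (1/2)^3, and likewise for blue, so P[monochromatic] = 2·(1/2)^3 = 2^{1 − 3} = 1/4.
By linearity: E[X] = C(42, 3) · 2^{1 − 3} = 11480 · 1/4 = 2870.
Numerically: E[X] ≈ 2870.000000.

E[X] = C(42,3)·2^(1−C(3,2)) = 2870 ≈ 2870.000000.


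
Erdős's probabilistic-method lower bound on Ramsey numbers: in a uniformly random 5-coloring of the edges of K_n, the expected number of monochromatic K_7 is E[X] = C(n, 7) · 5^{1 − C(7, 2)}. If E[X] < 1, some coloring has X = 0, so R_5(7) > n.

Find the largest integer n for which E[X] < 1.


We need C(n, 7) · 5^{1 − 21} < 1, i.e. C(n, 7) < 5^{21 − 1} = 95367431640625.
Check values of n near the boundary:
  n = 334: C(334, 7) = 86359460961576; 86359460961576 < 95367431640625? YES
  n = 335: C(335, 7) = 88202498238195; 88202498238195 < 95367431640625? YES
  n = 336: C(336, 7) = 90079147136880; 90079147136880 < 95367431640625? YES
  n = 337: C(337, 7) = 91989916924632; 91989916924632 < 95367431640625? YES
  n = 338: C(338, 7) = 93935323022736; 93935323022736 < 95367431640625? YES
  n = 339: C(339, 7) = 95915887062372; 95915887062372 < 95367431640625? NO
The largest n with C(n, 7) < 95367431640625 is n = 338 (where E[X] = 93935323022736/95367431640625 ≈ 0.984983). Hence R_5(7) > 338, i.e. R_5(7) ≥ 339.

Largest n = 338; hence R_5(7) > 338.


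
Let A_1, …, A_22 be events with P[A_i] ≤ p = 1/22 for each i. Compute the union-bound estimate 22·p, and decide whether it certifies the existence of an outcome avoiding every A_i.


Union bound: P[∪_{i=1}^{22} A_i] ≤ Σ_i P[A_i] ≤ 22·p = 22·(1/22) = 1.
Numerically: 1 ≈ 1.000.
Is 1 < 1? NO.
Since the bound 1 is ≥ 1, the union bound is uninformative here; it does NOT by itself certify existence.

22·p = 1 ≈ 1.000; existence NOT certified by the union bound.


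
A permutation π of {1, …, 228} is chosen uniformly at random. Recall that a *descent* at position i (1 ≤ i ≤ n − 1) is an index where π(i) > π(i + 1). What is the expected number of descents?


Write X = Σ X_I over i = 1, …, 227, with X_I the indicator of one descent.
There are 227 indicators.
For each fixed i, the pair (π(i), π(i+1)) is a uniformly random ordered pair of distinct values from {1, …, 228}; by symmetry P[π(i) > π(i+1)] = 1/2.
By linearity: E[X] = 227 · (1/2) = (228 − 1) · (1/2) = 227/2 ≈ 113.5000.

E[X] = 227/2 = 113.5000.


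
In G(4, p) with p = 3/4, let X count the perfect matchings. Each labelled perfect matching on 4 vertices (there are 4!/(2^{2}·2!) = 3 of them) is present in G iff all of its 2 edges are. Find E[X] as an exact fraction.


K_4 has 4!/(2^{2}·2!) = 3 labelled perfect matchings.
For each such perfect matching H, let X_H = 1 if all 2 edges of H are present in G. Then P[X_H = 1] = p^{2} = (3/4)^{2} = 9/16.
By linearity: E[X] = Σ_H E[X_H] = 3 · p^{2} = 3 · 9/16 = 27/16.
Numerically: E[X] ≈ 1.688.

E[X] = 3 · (3/4)^{2} = 27/16 ≈ 1.688.


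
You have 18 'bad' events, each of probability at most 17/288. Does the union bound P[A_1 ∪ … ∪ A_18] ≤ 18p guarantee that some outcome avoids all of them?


Union bound: P[∪_{i=1}^{18} A_i] ≤ Σ_i P[A_i] ≤ 18·p = 18·(17/288) = 17/16.
Numerically: 17/16 ≈ 1.06250.
Is 17/16 < 1? NO.
Since the bound 17/16 is ≥ 1, the union bound is uninformative here; it does NOT by itself certify existence.

18·p = 17/16 ≈ 1.06250; existence NOT certified by the union bound.


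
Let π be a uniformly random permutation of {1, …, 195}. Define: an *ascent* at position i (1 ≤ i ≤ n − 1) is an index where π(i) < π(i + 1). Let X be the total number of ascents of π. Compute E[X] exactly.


Write X = Σ X_I over i = 1, …, 194, with X_I the indicator of one ascent.
There are 194 indicators.
For each fixed i, the pair (π(i), π(i+1)) is a uniformly random ordered pair of distinct values from {1, …, 195}; by symmetry P[π(i) < π(i+1)] = 1/2.
By linearity: E[X] = 194 · (1/2) = (195 − 1) · (1/2) = 97 ≈ 97.000000.

E[X] = 97 = 97.000000.


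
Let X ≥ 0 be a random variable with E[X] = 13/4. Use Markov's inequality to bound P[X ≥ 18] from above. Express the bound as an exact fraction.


μ = E[X] = 13/4, a = 18.
Markov: P[X ≥ 18] ≤ μ/a = (13/4)/18 = 13/72.
Numerically: ≈ 0.1806.
(Since a = 18 > μ = 3.2500, the bound 13/72 is < 1 and informative.)

P[X ≥ 18] ≤ 13/72 ≈ 0.1806.


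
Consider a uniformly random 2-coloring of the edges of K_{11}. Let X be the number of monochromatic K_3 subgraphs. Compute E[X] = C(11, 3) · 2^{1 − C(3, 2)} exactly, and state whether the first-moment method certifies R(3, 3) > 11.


E[X] = C(11, 3) · 2^{1 − 3} = 165 · 2^{−2} = 165/4.
As a reduced fraction: E[X] = 165/4 ≈ 41.250000.
Is E[X] < 1? NO.
Since E[X] ≥ 1, the first-moment bound is inconclusive at n = 11; it does NOT by itself certify R(3, 3) > 11.

E[X] = 165/4 ≈ 41.250000; E[X] ≥ 1; first-moment method inconclusive here.


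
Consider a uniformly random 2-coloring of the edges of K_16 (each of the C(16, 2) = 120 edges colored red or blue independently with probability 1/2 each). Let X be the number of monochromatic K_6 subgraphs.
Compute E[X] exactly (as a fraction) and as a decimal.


Let X = Σ_S X_S over the C(16, 6) = 8008 subsets S of size 6, where X_S = 1 if the K_6 on S is monochromatic.
For a fixed S, the K_6 on S has C(6, 2) = 15 edges. P[all 15 edges red] = (1/2)^15, and likewise for blue, so P[monochromatic] = 2·(1/2)^15 = 2^{1 − 15} = 1/16384.
By linearity of expectation: E[X] = C(16, 6) · 2^{1 − 15} = 8008 · 1/16384 = 1001/2048.
Numerically: E[X] ≈ 0.489.

E[X] = C(16,6)·2^(1−C(6,2)) = 1001/2048 ≈ 0.489.


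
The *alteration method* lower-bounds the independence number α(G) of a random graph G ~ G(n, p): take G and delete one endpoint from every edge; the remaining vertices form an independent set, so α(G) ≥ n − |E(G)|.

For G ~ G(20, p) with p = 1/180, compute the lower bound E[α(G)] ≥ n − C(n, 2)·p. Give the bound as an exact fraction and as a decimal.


E[|E(G)|] = C(20, 2)·p = 190 · (1/180) = 19/18.
E[α(G)] ≥ n − E[|E(G)|] = 20 − 19/18 = 341/18.
Numerically: ≈ 18.944.
(This is only a lower bound; the true E[α(G)] may be larger.)

E[α(G)] ≥ 341/18 ≈ 18.944.


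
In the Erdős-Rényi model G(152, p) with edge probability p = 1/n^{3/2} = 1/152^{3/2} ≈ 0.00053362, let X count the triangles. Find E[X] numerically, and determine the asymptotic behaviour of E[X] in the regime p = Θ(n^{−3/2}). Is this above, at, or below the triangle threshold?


Number of potential triangles: C(152, 3) = 573800.
Each occurs with probability p³ ≈ (0.00053362)³ ≈ 1.5195110e-10.
By linearity: E[X] = C(152, 3)·p³ ≈ 573800 · 1.5195110e-10 ≈ 0.00009.
Since α = 3/2 > 1, p = c/n^{3/2} = o(1/n) is below the triangle threshold p ~ 1/n. Asymptotically E[X] ~ (c³/6)·n^{3(1−α)} = (1³/6)·n^{-1.5} → 0, so by Markov's inequality G has no triangles w.h.p.

E[X] ≈ 0.00009; in regime p = Θ(1/n^{3/2}) E[X] tends to 0 (below the triangle threshold p ~ 1/n).


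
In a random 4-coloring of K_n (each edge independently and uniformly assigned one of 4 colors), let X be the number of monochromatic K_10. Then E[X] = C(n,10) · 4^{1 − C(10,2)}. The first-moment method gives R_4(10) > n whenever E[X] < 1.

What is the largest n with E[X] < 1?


We need C(n, 10) · 4^{1 − 45} < 1, i.e. C(n, 10) < 4^{45 − 1} = 309485009821345068724781056.
Check values of n near the boundary:
  n = 2019: C(2019, 10) = 303322949179835278009229628; 303322949179835278009229628 < 309485009821345068724781056? YES
  n = 2020: C(2020, 10) = 304832018578739931133653656; 304832018578739931133653656 < 309485009821345068724781056? YES
  n = 2021: C(2021, 10) = 306347841644770462864800616; 306347841644770462864800616 < 309485009821345068724781056? YES
  n = 2022: C(2022, 10) = 307870445231474093395937796; 307870445231474093395937796 < 309485009821345068724781056? YES
  n = 2023: C(2023, 10) = 309399856285778485315440716; 309399856285778485315440716 < 309485009821345068724781056? YES
  n = 2024: C(2024, 10) = 310936101848269937576192656; 310936101848269937576192656 < 309485009821345068724781056? NO
The largest n with C(n, 10) < 309485009821345068724781056 is n = 2023 (where E[X] = 77349964071444621328860179/77371252455336267181195264 ≈ 0.9997249). Hence R_4(10) > 2023, i.e. R_4(10) ≥ 2024.

Largest n = 2023; hence R_4(10) > 2023.


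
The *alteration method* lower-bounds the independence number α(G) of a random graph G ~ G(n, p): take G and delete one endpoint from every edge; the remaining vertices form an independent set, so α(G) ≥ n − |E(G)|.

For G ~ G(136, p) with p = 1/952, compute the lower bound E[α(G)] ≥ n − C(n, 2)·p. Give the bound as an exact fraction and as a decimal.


E[|E(G)|] = C(136, 2)·p = 9180 · (1/952) = 135/14.
E[α(G)] ≥ n − E[|E(G)|] = 136 − 135/14 = 1769/14.
Numerically: ≈ 126.35714.
(This is only a lower bound; the true E[α(G)] may be larger.)

E[α(G)] ≥ 1769/14 ≈ 126.35714.


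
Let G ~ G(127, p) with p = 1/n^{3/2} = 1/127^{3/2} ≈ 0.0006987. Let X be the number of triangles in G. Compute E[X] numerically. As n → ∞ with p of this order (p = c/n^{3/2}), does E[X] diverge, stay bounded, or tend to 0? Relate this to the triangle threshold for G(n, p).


Number of potential triangles: C(127, 3) = 333375.
Each occurs with probability p³ ≈ (0.0006987)³ ≈ 3.411012e-10.
By linearity: E[X] = C(127, 3)·p³ ≈ 333375 · 3.411012e-10 ≈ 0.0001.
Since α = 3/2 > 1, p = c/n^{3/2} = o(1/n) is below the triangle threshold p ~ 1/n. Asymptotically E[X] ~ (c³/6)·n^{3(1−α)} = (1³/6)·n^{-1.5} → 0, so by Markov's inequality G has no triangles w.h.p.

E[X] ≈ 0.0001; in regime p = Θ(1/n^{3/2}) E[X] tends to 0 (below the triangle threshold p ~ 1/n).


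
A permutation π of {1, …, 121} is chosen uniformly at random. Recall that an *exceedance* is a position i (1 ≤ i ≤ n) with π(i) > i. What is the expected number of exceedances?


Write X = Σ_{i=1}^{121} X_i, where X_i = 1_{π(i) > i}.
For each fixed i, π(i) is uniform over {1, …, 121} (marginal of a uniform permutation), so P[π(i) > i] = (n − i)/n. Summing: Σ_{i=1}^{121} (n − i)/n = (0 + 1 + … + 120)/121 = 121(121 − 1)/(2·121) = (121 − 1)/2.
Hence E[X] = Σ_{i=1}^{121} (121 − i)/121 = 60 ≈ 60.0000.

E[X] = 60 = 60.0000.


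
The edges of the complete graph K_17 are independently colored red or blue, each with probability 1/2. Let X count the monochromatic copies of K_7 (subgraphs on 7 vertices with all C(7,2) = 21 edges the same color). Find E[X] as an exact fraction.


Let X = Σ_S X_S over the C(17, 7) = 19448 subsets S of size 7, where X_S = 1 if the K_7 on S is monochromatic.
For a fixed S, the K_7 on S has C(7, 2) = 21 edges. P[all 21 edges red] = (1/2)^21, and likewise for blue, so P[monochromatic] = 2·(1/2)^21 = 2^{1 − 21} = 1/1048576.
Summing: E[X] = C(17, 7) · 2^{1 − 21} = 19448 · 1/1048576 = 2431/131072.
Numerically: E[X] ≈ 0.018547.

E[X] = C(17,7)·2^(1−C(7,2)) = 2431/131072 ≈ 0.018547.


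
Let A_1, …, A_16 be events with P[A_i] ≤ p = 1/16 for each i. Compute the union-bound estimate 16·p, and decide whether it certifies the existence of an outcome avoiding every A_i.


Union bound: P[∪_{i=1}^{16} A_i] ≤ Σ_i P[A_i] ≤ 16·p = 16·(1/16) = 1.
Numerically: 1 ≈ 1.000.
Is 1 < 1? NO.
Since the bound 1 is ≥ 1, the union bound is uninformative here; it does NOT by itself certify existence.

16·p = 1 ≈ 1.000; existence NOT certified by the union bound.


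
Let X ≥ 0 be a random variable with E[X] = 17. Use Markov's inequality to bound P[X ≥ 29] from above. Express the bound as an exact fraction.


μ = E[X] = 17, a = 29.
Markov: P[X ≥ 29] ≤ μ/a = (17)/29 = 17/29.
Numerically: ≈ 0.586.
(Since a = 29 > μ = 17.000, the bound 17/29 is < 1 and informative.)

P[X ≥ 29] ≤ 17/29 ≈ 0.586.


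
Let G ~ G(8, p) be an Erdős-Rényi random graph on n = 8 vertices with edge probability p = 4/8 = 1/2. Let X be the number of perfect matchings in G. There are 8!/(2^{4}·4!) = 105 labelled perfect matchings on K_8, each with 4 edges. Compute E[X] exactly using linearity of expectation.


K_8 has 8!/(2^{4}·4!) = 105 labelled perfect matchings.
For each such perfect matching H, let X_H = 1 if all 4 edges of H are present in G. Then P[X_H = 1] = p^{4} = (1/2)^{4} = 1/16.
Summing the indicators: E[X] = Σ_H E[X_H] = 105 · p^{4} = 105 · 1/16 = 105/16.
Numerically: E[X] ≈ 6.5625.

E[X] = 105 · (1/2)^{4} = 105/16 ≈ 6.5625.


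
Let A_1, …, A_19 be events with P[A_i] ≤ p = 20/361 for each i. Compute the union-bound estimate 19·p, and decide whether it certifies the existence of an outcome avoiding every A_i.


Union bound: P[∪_{i=1}^{19} A_i] ≤ Σ_i P[A_i] ≤ 19·p = 19·(20/361) = 20/19.
Numerically: 20/19 ≈ 1.053.
Is 20/19 < 1? NO.
Since the bound 20/19 is ≥ 1, the union bound is uninformative here; it does NOT by itself certify existence.

19·p = 20/19 ≈ 1.053; existence NOT certified by the union bound.


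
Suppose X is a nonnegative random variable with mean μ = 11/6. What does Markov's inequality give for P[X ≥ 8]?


μ = E[X] = 11/6, a = 8.
Markov: P[X ≥ 8] ≤ μ/a = (11/6)/8 = 11/48.
Numerically: ≈ 0.229167.
(Since a = 8 > μ = 1.833333, the bound 11/48 is < 1 and informative.)

P[X ≥ 8] ≤ 11/48 ≈ 0.229167.


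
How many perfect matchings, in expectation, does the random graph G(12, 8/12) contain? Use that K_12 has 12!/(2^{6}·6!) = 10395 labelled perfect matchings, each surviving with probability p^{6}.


K_12 has 12!/(2^{6}·6!) = 10395 labelled perfect matchings.
For each such perfect matching H, let X_H = 1 if all 6 edges of H are present in G. Then P[X_H = 1] = p^{6} = (2/3)^{6} = 64/729.
By linearity of expectation: E[X] = Σ_H E[X_H] = 10395 · p^{6} = 10395 · 64/729 = 24640/27.
Numerically: E[X] ≈ 912.593.

E[X] = 10395 · (2/3)^{6} = 24640/27 ≈ 912.593.


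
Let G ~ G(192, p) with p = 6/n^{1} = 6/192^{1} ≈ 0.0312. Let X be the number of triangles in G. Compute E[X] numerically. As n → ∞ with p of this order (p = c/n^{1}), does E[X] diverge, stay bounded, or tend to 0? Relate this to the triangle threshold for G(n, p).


Number of potential triangles: C(192, 3) = 1161280.
Each occurs with probability p³ ≈ (0.0312)³ ≈ 3.05176e-05.
By linearity: E[X] = C(192, 3)·p³ ≈ 1161280 · 3.05176e-05 ≈ 35.439.
Here α = 1, so p = 6/n is exactly at the triangle threshold p ~ 1/n. Asymptotically E[X] → c³/6 = 6³/6 = 36 ≈ 36.000, a bounded constant. In this regime the triangle count is asymptotically Poisson(c³/6).

E[X] ≈ 35.439; in regime p = Θ(1/n^{1}) E[X] stays bounded (at the triangle threshold p ~ 1/n).


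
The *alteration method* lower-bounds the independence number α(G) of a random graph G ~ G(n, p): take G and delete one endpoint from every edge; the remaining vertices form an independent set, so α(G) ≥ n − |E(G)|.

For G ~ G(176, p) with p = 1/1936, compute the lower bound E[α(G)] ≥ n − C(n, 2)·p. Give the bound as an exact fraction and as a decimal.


E[|E(G)|] = C(176, 2)·p = 15400 · (1/1936) = 175/22.
E[α(G)] ≥ n − E[|E(G)|] = 176 − 175/22 = 3697/22.
Numerically: ≈ 168.0455.
(This is only a lower bound; the true E[α(G)] may be larger.)

E[α(G)] ≥ 3697/22 ≈ 168.0455.


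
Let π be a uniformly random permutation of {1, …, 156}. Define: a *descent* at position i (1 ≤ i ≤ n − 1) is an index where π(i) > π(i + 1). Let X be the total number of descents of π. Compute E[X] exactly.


Write X = Σ X_I over i = 1, …, 155, with X_I the indicator of one descent.
There are 155 indicators.
For each fixed i, the pair (π(i), π(i+1)) is a uniformly random ordered pair of distinct values from {1, …, 156}; by symmetry P[π(i) > π(i+1)] = 1/2.
By linearity: E[X] = 155 · (1/2) = (156 − 1) · (1/2) = 155/2 ≈ 77.500000.

E[X] = 155/2 = 77.500000.


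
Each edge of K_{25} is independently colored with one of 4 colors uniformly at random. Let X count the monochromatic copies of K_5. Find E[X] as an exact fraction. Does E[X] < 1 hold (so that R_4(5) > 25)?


E[X] = C(25, 5) · 4^{1 − 10} = 53130 · 4^{−9} = 53130/262144.
As a reduced fraction: E[X] = 26565/131072 ≈ 0.202675.
Is E[X] < 1? YES.
Since E[X] < 1, there exists a 4-coloring of K_{25} with no monochromatic K_5; hence R_4(5) > 25.

E[X] = 26565/131072 ≈ 0.202675; E[X] < 1, so R_4(5) > 25.


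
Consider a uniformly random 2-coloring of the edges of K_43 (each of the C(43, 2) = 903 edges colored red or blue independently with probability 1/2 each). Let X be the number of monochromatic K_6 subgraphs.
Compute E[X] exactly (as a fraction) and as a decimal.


Let X = Σ_S X_S over the C(43, 6) = 6096454 subsets S of size 6, where X_S = 1 if the K_6 on S is monochromatic.
For a fixed S, the K_6 on S has C(6, 2) = 15 edges. P[all 15 edges red] = (1/2)^15, and likewise for blue, so P[monochromatic] = 2·(1/2)^15 = 2^{1 − 15} = 1/16384.
Summing: E[X] = C(43, 6) · 2^{1 − 15} = 6096454 · 1/16384 = 3048227/8192.
Numerically: E[X] ≈ 372.098.

E[X] = C(43,6)·2^(1−C(6,2)) = 3048227/8192 ≈ 372.098.


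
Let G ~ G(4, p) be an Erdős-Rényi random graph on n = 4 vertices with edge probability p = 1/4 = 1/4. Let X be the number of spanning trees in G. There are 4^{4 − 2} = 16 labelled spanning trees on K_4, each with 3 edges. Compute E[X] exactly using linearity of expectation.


K_4 has 4^{4 − 2} = 16 labelled spanning trees.
For each such spanning tree H, let X_H = 1 if all 3 edges of H are present in G. Then P[X_H = 1] = p^{3} = (1/4)^{3} = 1/64.
By linearity of expectation: E[X] = Σ_H E[X_H] = 16 · p^{3} = 16 · 1/64 = 1/4.
Numerically: E[X] ≈ 0.25.

E[X] = 16 · (1/4)^{3} = 1/4 ≈ 0.25.


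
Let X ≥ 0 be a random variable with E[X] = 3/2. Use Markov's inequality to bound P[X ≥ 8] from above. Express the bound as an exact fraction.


μ = E[X] = 3/2, a = 8.
Markov: P[X ≥ 8] ≤ μ/a = (3/2)/8 = 3/16.
Numerically: ≈ 0.18750.
(Since a = 8 > μ = 1.50000, the bound 3/16 is < 1 and informative.)

P[X ≥ 8] ≤ 3/16 ≈ 0.18750.


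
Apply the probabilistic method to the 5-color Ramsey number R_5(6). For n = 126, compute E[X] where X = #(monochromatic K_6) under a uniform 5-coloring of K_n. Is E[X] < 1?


E[X] = C(126, 6) · 5^{1 − 15} = 4925156775 · 5^{−14} = 4925156775/6103515625.
As a reduced fraction: E[X] = 197006271/244140625 ≈ 0.8069377.
Is E[X] < 1? YES.
Since E[X] < 1, there exists a 5-coloring of K_{126} with no monochromatic K_6; hence R_5(6) > 126.

E[X] = 197006271/244140625 ≈ 0.8069377; E[X] < 1, so R_5(6) > 126.


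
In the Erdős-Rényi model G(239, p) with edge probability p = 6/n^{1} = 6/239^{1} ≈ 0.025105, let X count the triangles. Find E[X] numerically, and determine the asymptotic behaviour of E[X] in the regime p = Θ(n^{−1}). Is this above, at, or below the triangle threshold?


Number of potential triangles: C(239, 3) = 2246839.
Each occurs with probability p³ ≈ (0.025105)³ ≈ 1.5821951e-05.
By linearity: E[X] = C(239, 3)·p³ ≈ 2246839 · 1.5821951e-05 ≈ 35.54938.
Here α = 1, so p = 6/n is exactly at the triangle threshold p ~ 1/n. Asymptotically E[X] → c³/6 = 6³/6 = 36 ≈ 36.00000, a bounded constant. In this regime the triangle count is asymptotically Poisson(c³/6).

E[X] ≈ 35.54938; in regime p = Θ(1/n^{1}) E[X] stays bounded (at the triangle threshold p ~ 1/n).


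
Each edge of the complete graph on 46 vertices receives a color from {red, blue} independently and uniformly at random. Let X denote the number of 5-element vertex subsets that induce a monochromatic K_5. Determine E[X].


Let X = Σ_S X_S over the C(46, 5) = 1370754 subsets S of size 5, where X_S = 1 if the K_5 on S is monochromatic.
For a fixed S, the K_5 on S has C(5, 2) = 10 edges. P[all 10 edges red] = (1/2)^10, and likewise for blue, so P[monochromatic] = 2·(1/2)^10 = 2^{1 − 10} = 1/512.
Summing: E[X] = C(46, 5) · 2^{1 − 10} = 1370754 · 1/512 = 685377/256.
Numerically: E[X] ≈ 2677.253906.

E[X] = C(46,5)·2^(1−C(5,2)) = 685377/256 ≈ 2677.253906.


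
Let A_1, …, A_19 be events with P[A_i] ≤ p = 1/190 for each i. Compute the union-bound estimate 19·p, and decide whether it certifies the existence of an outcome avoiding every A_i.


Union bound: P[∪_{i=1}^{19} A_i] ≤ Σ_i P[A_i] ≤ 19·p = 19·(1/190) = 1/10.
Numerically: 1/10 ≈ 0.1000000.
Is 1/10 < 1? YES.
Since P[∪ A_i] ≤ 1/10 < 1, the complement has P[∩ A_i^c] ≥ 1 − 1/10 = 9/10 > 0, so some outcome avoids every A_i.

19·p = 1/10 ≈ 0.1000000; existence CERTIFIED by the union bound.


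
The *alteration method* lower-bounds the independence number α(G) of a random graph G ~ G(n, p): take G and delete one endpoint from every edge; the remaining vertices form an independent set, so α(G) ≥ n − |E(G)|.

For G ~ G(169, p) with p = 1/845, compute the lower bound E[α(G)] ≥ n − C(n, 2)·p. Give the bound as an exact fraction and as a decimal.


E[|E(G)|] = C(169, 2)·p = 14196 · (1/845) = 84/5.
E[α(G)] ≥ n − E[|E(G)|] = 169 − 84/5 = 761/5.
Numerically: ≈ 152.2000.
(This is only a lower bound; the true E[α(G)] may be larger.)

E[α(G)] ≥ 761/5 ≈ 152.2000.


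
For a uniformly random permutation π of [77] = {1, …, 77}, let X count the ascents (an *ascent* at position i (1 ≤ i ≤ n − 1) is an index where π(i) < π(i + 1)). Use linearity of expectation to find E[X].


Write X = Σ X_I over i = 1, …, 76, with X_I the indicator of one ascent.
There are 76 indicators.
For each fixed i, the pair (π(i), π(i+1)) is a uniformly random ordered pair of distinct values from {1, …, 77}; by symmetry P[π(i) < π(i+1)] = 1/2.
By linearity: E[X] = 76 · (1/2) = (77 − 1) · (1/2) = 38 ≈ 38.00000.

E[X] = 38 = 38.00000.


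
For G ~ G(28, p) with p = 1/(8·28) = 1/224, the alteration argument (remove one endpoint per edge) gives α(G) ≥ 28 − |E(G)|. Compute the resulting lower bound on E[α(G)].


E[|E(G)|] = C(28, 2)·p = 378 · (1/224) = 27/16.
E[α(G)] ≥ n − E[|E(G)|] = 28 − 27/16 = 421/16.
Numerically: ≈ 26.312.
(This is only a lower bound; the true E[α(G)] may be larger.)

E[α(G)] ≥ 421/16 ≈ 26.312.


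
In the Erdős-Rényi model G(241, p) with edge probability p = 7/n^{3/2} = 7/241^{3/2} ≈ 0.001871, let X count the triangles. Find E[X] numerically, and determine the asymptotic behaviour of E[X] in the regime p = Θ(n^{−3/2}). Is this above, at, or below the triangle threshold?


Number of potential triangles: C(241, 3) = 2303960.
Each occurs with probability p³ ≈ (0.001871)³ ≈ 6.5496400e-09.
By linearity: E[X] = C(241, 3)·p³ ≈ 2303960 · 6.5496400e-09 ≈ 0.01509.
Since α = 3/2 > 1, p = c/n^{3/2} = o(1/n) is below the triangle threshold p ~ 1/n. Asymptotically E[X] ~ (c³/6)·n^{3(1−α)} = (7³/6)·n^{-1.5} → 0, so by Markov's inequality G has no triangles w.h.p.

E[X] ≈ 0.01509; in regime p = Θ(1/n^{3/2}) E[X] tends to 0 (below the triangle threshold p ~ 1/n).


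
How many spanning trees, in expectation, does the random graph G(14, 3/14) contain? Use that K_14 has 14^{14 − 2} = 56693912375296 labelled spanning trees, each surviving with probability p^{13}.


K_14 has 14^{14 − 2} = 56693912375296 labelled spanning trees.
For each such spanning tree H, let X_H = 1 if all 13 edges of H are present in G. Then P[X_H = 1] = p^{13} = (3/14)^{13} = 1594323/793714773254144.
Summing the indicators: E[X] = Σ_H E[X_H] = 56693912375296 · p^{13} = 56693912375296 · 1594323/793714773254144 = 1594323/14.
Numerically: E[X] ≈ 113880.

E[X] = 56693912375296 · (3/14)^{13} = 1594323/14 ≈ 113880.


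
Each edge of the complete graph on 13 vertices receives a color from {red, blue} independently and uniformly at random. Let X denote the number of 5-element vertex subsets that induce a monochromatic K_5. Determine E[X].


Let X = Σ_S X_S over the C(13, 5) = 1287 subsets S of size 5, where X_S = 1 if the K_5 on S is monochromatic.
For a fixed S, the K_5 on S has C(5, 2) = 10 edges. P[all 10 edges red] = (1/2)^10, and likewise for blue, so P[monochromatic] = 2·(1/2)^10 = 2^{1 − 10} = 1/512.
By linearity of expectation: E[X] = C(13, 5) · 2^{1 − 10} = 1287 · 1/512 = 1287/512.
Numerically: E[X] ≈ 2.514.

E[X] = C(13,5)·2^(1−C(5,2)) = 1287/512 ≈ 2.514.


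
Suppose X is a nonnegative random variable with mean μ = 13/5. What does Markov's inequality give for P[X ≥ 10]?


μ = E[X] = 13/5, a = 10.
Markov: P[X ≥ 10] ≤ μ/a = (13/5)/10 = 13/50.
Numerically: ≈ 0.2600.
(Since a = 10 > μ = 2.6000, the bound 13/50 is < 1 and informative.)

P[X ≥ 10] ≤ 13/50 ≈ 0.2600.


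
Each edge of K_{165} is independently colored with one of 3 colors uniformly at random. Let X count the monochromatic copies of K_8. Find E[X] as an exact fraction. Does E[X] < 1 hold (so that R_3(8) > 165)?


E[X] = C(165, 8) · 3^{1 − 28} = 11468588169060 · 3^{−27} = 11468588169060/7625597484987.
As a reduced fraction: E[X] = 141587508260/94143178827 ≈ 1.5039593.
Is E[X] < 1? NO.
Since E[X] ≥ 1, the first-moment bound is inconclusive at n = 165; it does NOT by itself certify R_3(8) > 165.

E[X] = 141587508260/94143178827 ≈ 1.5039593; E[X] ≥ 1; first-moment method inconclusive here.


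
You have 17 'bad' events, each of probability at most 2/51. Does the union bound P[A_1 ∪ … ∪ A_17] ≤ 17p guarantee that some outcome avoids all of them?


Union bound: P[∪_{i=1}^{17} A_i] ≤ Σ_i P[A_i] ≤ 17·p = 17·(2/51) = 2/3.
Numerically: 2/3 ≈ 0.6666667.
Is 2/3 < 1? YES.
Since P[∪ A_i] ≤ 2/3 < 1, the complement has P[∩ A_i^c] ≥ 1 − 2/3 = 1/3 > 0, so some outcome avoids every A_i.

17·p = 2/3 ≈ 0.6666667; existence CERTIFIED by the union bound.


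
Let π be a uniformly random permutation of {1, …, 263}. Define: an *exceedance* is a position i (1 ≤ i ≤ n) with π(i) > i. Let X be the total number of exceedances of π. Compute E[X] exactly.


Write X = Σ_{i=1}^{263} X_i, where X_i = 1_{π(i) > i}.
For each fixed i, π(i) is uniform over {1, …, 263} (marginal of a uniform permutation), so P[π(i) > i] = (n − i)/n. Summing: Σ_{i=1}^{263} (n − i)/n = (0 + 1 + … + 262)/263 = 263(263 − 1)/(2·263) = (263 − 1)/2.
Hence E[X] = Σ_{i=1}^{263} (263 − i)/263 = 131 ≈ 131.000.

E[X] = 131 = 131.000.


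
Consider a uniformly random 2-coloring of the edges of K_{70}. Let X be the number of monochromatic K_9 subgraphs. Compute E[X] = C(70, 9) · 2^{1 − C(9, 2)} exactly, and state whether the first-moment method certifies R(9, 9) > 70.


E[X] = C(70, 9) · 2^{1 − 36} = 65033528560 · 2^{−35} = 65033528560/34359738368.
As a reduced fraction: E[X] = 4064595535/2147483648 ≈ 1.8927248.
Is E[X] < 1? NO.
Since E[X] ≥ 1, the first-moment bound is inconclusive at n = 70; it does NOT by itself certify R(9, 9) > 70.

E[X] = 4064595535/2147483648 ≈ 1.8927248; E[X] ≥ 1; first-moment method inconclusive here.


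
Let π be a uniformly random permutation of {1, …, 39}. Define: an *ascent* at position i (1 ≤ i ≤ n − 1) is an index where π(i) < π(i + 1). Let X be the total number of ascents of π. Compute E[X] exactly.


Write X = Σ X_I over i = 1, …, 38, with X_I the indicator of one ascent.
There are 38 indicators.
For each fixed i, the pair (π(i), π(i+1)) is a uniformly random ordered pair of distinct values from {1, …, 39}; by symmetry P[π(i) < π(i+1)] = 1/2.
By linearity: E[X] = 38 · (1/2) = (39 − 1) · (1/2) = 19 ≈ 19.000.

E[X] = 19 = 19.000.


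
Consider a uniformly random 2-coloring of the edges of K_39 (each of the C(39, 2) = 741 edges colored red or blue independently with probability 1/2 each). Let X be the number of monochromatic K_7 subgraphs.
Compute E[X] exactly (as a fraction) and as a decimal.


Let X = Σ_S X_S over the C(39, 7) = 15380937 subsets S of size 7, where X_S = 1 if the K_7 on S is monochromatic.
For a fixed S, the K_7 on S has C(7, 2) = 21 edges. P[all 21 edges red] = (1/2)^21, and likewise for blue, so P[monochromatic] = 2·(1/2)^21 = 2^{1 − 21} = 1/1048576.
Summing: E[X] = C(39, 7) · 2^{1 − 21} = 15380937 · 1/1048576 = 15380937/1048576.
Numerically: E[X] ≈ 14.66840.

E[X] = C(39,7)·2^(1−C(7,2)) = 15380937/1048576 ≈ 14.66840.


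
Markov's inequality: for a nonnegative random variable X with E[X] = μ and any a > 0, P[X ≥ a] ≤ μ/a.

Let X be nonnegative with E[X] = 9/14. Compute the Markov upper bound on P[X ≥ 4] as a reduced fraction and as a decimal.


μ = E[X] = 9/14, a = 4.
Markov: P[X ≥ 4] ≤ μ/a = (9/14)/4 = 9/56.
Numerically: ≈ 0.160714.
(Since a = 4 > μ = 0.642857, the bound 9/56 is < 1 and informative.)

P[X ≥ 4] ≤ 9/56 ≈ 0.160714.


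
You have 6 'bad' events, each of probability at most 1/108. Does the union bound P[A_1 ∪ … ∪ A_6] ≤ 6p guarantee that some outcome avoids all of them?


Union bound: P[∪_{i=1}^{6} A_i] ≤ Σ_i P[A_i] ≤ 6·p = 6·(1/108) = 1/18.
Numerically: 1/18 ≈ 0.0556.
Is 1/18 < 1? YES.
Since P[∪ A_i] ≤ 1/18 < 1, the complement has P[∩ A_i^c] ≥ 1 − 1/18 = 17/18 > 0, so some outcome avoids every A_i.

6·p = 1/18 ≈ 0.0556; existence CERTIFIED by the union bound.
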